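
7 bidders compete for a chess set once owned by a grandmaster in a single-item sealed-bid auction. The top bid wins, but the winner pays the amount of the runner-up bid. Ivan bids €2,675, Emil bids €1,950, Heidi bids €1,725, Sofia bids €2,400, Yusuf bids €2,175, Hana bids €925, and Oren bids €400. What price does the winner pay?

Price paid: €2,400.

Ranking the bids: Ivan €2,675 > Sofia €2,400 > Yusuf €2,175 > Emil €1,950 > Heidi €1,725 > Hana €925 > Oren €400.
Ivan has the highest bid, so Ivan wins.
The second-highest bid is €2,400, so that is what Ivan pays.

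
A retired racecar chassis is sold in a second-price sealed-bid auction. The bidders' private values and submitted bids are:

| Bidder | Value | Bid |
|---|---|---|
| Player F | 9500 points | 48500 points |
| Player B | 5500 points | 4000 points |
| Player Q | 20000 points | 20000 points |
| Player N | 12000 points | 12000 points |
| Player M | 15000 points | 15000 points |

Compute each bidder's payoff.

Payoffs: Player F -10500 points, Player B 0 points, Player Q 0 points, Player N 0 points, Player M 0 points.

Sorted high to low: Player F 48500 points, then Player Q 20000 points, then Player M 15000 points, then Player N 12000 points, then Player B 4000 points.
Player F has the top bid and wins; the price is the second-highest bid, 20000 points.
Player F's payoff = 9500 points − 20000 points = -10500 points. All other bidders lose, so their payoff is 0.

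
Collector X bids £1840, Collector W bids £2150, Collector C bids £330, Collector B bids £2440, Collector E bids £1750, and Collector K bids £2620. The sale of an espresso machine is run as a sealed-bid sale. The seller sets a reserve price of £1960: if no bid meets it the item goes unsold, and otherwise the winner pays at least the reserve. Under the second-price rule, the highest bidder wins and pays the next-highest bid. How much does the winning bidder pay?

The winner pays £2440.

Sorted high to low: Collector K £2620, then Collector B £2440, then Collector W £2150, then Collector X £1840, then Collector E £1750, then Collector C £330.
Collector K has the highest bid, so Collector K wins.
The second-highest bid is £2440, which exceeds the reserve, so that sets the price.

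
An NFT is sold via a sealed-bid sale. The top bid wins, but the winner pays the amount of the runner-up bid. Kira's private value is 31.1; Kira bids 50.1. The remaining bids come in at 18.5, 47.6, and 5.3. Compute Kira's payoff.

Payoff = -16.5.

Highest competing bid: 47.6.
Kira's bid 50.1 is the highest overall, so Kira wins and pays the second-highest bid, 47.6.
Payoff = value − price = 31.1 − 47.6 = -16.5.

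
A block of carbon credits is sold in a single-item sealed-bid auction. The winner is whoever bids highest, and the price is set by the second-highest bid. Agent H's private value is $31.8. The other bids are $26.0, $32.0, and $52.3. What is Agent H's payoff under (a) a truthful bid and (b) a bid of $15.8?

The highest competing bid is $52.3.
Bidding truthfully at $31.8: the top bid is $52.3 (a rival), so Agent H loses. Payoff = $0.0.
Bidding $15.8: the top bid is $52.3 (a rival), so Agent H loses. Payoff = $0.0.

(a) $0.0  (b) $0.0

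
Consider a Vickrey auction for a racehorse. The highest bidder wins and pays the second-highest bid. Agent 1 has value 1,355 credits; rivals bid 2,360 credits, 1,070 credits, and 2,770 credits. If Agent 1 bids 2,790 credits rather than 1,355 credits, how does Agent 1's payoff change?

-1,415 credits

The highest competing bid is 2,770 credits.
Bidding truthfully at 1,355 credits: the top bid is 2,770 credits (a rival), so Agent 1 loses. Payoff = 0 credits.
Bidding 2,790 credits: Agent 1 has the top bid, wins, and pays the second-highest bid 2,770 credits. Payoff = 1,355 credits − 2,770 credits = -1,415 credits.
Change = -1,415 credits − 0 credits = -1,415 credits.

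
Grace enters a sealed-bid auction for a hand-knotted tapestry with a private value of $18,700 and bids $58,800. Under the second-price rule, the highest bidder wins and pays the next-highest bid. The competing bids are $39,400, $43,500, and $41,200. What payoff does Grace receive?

Highest competing bid: $43,500.
Grace's bid $58,800 is the highest overall, so Grace wins and pays the second-highest bid, $43,500.
Payoff = value − price = $18,700 − $43,500 = -$24,800.
Overbidding won the item at a price above value — truthful bidding would have avoided this loss.

Grace's payoff: -$24,800.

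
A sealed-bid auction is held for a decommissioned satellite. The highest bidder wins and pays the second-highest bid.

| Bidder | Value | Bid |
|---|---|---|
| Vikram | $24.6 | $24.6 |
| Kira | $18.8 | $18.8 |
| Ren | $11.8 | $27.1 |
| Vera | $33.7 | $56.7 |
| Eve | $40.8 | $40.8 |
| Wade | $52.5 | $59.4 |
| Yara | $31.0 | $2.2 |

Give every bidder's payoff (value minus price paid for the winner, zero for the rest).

Bids in descending order: Wade $59.4 > Vera $56.7 > Eve $40.8 > Ren $27.1 > Vikram $24.6 > Kira $18.8 > Yara $2.2.
Wade has the top bid and wins; the price is the second-highest bid, $56.7.
Wade's payoff = $52.5 − $56.7 = -$4.2. All other bidders lose, so their payoff is 0.

Payoffs: Vikram $0.0, Kira $0.0, Ren $0.0, Vera $0.0, Eve $0.0, Wade -$4.2, Yara $0.0.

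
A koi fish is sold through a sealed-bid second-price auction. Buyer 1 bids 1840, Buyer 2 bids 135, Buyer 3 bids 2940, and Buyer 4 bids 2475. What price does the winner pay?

2475

Ranking the bids: Buyer 3 2940; Buyer 4 2475; Buyer 1 1840; Buyer 2 135.
Buyer 3 has the highest bid, so Buyer 3 wins.
The second-highest bid is 2475, so that is what Buyer 3 pays.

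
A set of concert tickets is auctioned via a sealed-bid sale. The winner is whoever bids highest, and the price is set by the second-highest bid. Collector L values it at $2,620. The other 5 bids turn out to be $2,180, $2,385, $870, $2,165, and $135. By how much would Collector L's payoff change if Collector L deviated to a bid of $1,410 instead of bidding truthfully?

Change in payoff: -$235.

The highest competing bid is $2,385.
Bidding truthfully at $2,620: Collector L has the top bid, wins, and pays the second-highest bid $2,385. Payoff = $2,620 − $2,385 = $235.
Bidding $1,410: the top bid is $2,385 (a rival), so Collector L loses. Payoff = $0.
Change = $0 − $235 = -$235.
Deviating from a truthful bid can only lose payoff in a second-price auction — never gain.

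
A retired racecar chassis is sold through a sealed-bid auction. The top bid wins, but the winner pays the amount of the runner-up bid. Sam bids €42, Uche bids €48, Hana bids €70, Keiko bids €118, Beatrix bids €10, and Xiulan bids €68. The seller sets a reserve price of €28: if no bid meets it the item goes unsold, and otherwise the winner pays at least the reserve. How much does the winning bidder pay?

Sorted high to low: Keiko €118, then Hana €70, then Xiulan €68, then Uche €48, then Sam €42, then Beatrix €10.
Keiko has the highest bid, so Keiko wins.
The second-highest bid is €70, which exceeds the reserve, so that sets the price.

€70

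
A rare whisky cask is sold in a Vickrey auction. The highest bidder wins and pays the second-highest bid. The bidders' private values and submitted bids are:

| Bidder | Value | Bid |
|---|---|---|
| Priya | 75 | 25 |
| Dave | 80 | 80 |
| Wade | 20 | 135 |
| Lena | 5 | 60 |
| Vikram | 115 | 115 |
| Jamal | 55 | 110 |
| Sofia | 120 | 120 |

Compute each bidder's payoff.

Bids in descending order: Wade 135 > Sofia 120 > Vikram 115 > Jamal 110 > Dave 80 > Lena 60 > Priya 25.
Wade has the top bid and wins; the price is the second-highest bid, 120.
Wade's payoff = 20 − 120 = -100. All other bidders lose, so their payoff is 0.

Priya 0, Dave 0, Wade -100, Lena 0, Vikram 0, Jamal 0, Sofia 0.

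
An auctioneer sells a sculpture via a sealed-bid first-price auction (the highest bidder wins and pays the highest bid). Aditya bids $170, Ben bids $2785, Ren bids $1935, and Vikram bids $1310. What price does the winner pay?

Sorted high to low: Ben $2785 > Ren $1935 > Vikram $1310 > Aditya $170.
Ben is the highest bidder, so Ben wins.
Under the first-price rule, the price is the highest bid: $2785.

The winner pays $2785.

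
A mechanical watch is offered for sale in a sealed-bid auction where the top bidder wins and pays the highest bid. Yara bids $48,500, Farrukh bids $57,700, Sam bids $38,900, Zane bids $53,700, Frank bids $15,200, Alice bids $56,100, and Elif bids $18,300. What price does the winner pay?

Ranking the bids: Farrukh $57,700 > Alice $56,100 > Zane $53,700 > Yara $48,500 > Sam $38,900 > Elif $18,300 > Frank $15,200.
Farrukh is the highest bidder, so Farrukh wins.
Under the first-price rule, the price is the highest bid: $57,700.

Price paid: $57,700.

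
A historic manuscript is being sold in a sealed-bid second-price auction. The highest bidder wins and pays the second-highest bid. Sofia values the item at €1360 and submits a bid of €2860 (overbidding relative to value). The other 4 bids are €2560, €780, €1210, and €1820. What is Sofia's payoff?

Highest competing bid: €2560.
Sofia's bid €2860 is the highest overall, so Sofia wins and pays the second-highest bid, €2560.
Payoff = value − price = €1360 − €2560 = -€1200.
Overbidding won the item at a price above value — truthful bidding would have avoided this loss.

Sofia's payoff: -€1200.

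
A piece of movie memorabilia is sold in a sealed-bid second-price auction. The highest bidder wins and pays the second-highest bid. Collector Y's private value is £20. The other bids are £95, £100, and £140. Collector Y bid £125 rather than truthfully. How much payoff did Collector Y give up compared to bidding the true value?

The highest competing bid is £140.
Bidding truthfully at £20: the top bid is £140 (a rival), so Collector Y loses. Payoff = £0.
Bidding £125: the top bid is £140 (a rival), so Collector Y loses. Payoff = £0.
Regret = truthful payoff − actual payoff = £0 − £0 = £0.
The bid only affects whether you win, not the price — here both bids land on the same side of the top rival bid, so the deviation is payoff-neutral.

£0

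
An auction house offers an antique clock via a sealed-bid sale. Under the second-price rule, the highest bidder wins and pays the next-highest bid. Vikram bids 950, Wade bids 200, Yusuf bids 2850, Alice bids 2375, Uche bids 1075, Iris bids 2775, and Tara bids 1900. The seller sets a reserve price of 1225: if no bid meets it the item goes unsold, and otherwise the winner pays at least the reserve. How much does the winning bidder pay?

Ranking the bids: Yusuf 2850, then Iris 2775, then Alice 2375, then Tara 1900, then Uche 1075, then Vikram 950, then Wade 200.
Yusuf has the highest bid, so Yusuf wins.
The second-highest bid is 2775, which exceeds the reserve, so that sets the price.

The winner pays 2775.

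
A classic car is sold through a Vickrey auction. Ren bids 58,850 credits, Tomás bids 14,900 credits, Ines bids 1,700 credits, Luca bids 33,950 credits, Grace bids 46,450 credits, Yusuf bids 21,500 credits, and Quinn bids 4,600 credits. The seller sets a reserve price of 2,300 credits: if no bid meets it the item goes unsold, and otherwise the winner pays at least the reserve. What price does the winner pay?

The winner pays 46,450 credits.

Ordered from highest: Ren 58,850 credits; Grace 46,450 credits; Luca 33,950 credits; Yusuf 21,500 credits; Tomás 14,900 credits; Quinn 4,600 credits; Ines 1,700 credits.
Ren has the highest bid, so Ren wins.
The second-highest bid is 46,450 credits, which exceeds the reserve, so that sets the price.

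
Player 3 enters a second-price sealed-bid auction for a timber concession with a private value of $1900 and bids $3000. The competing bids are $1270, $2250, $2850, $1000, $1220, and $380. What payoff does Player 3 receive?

Highest competing bid: $2850.
Player 3's bid $3000 is the highest overall, so Player 3 wins and pays the second-highest bid, $2850.
Payoff = value − price = $1900 − $2850 = -$950.

The bidder's payoff: -$950.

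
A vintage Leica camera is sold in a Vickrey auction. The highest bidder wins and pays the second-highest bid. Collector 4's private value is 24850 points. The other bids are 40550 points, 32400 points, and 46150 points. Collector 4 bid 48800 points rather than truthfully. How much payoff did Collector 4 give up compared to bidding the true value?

21300 points

The highest competing bid is 46150 points.
Bidding truthfully at 24850 points: the top bid is 46150 points (a rival), so Collector 4 loses. Payoff = 0 points.
Bidding 48800 points: Collector 4 has the top bid, wins, and pays the second-highest bid 46150 points. Payoff = 24850 points − 46150 points = -21300 points.
Regret = truthful payoff − actual payoff = 0 points − -21300 points = 21300 points.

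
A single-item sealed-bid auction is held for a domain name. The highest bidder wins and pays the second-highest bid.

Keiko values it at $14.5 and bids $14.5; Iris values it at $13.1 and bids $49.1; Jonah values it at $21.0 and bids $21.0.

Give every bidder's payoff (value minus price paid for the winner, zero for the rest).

Keiko $0.0, Iris -$7.9, Jonah $0.0.

Ranking the bids: Iris $49.1, then Jonah $21.0, then Keiko $14.5.
Iris has the top bid and wins; the price is the second-highest bid, $21.0.
Iris's payoff = $13.1 − $21.0 = -$7.9. All other bidders lose, so their payoff is 0.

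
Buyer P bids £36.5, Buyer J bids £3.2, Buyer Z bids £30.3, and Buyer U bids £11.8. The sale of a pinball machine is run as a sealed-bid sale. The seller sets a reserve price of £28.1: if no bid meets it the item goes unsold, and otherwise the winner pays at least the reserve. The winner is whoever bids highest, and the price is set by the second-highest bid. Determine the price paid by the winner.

Sorted high to low: Buyer P £36.5, then Buyer Z £30.3, then Buyer U £11.8, then Buyer J £3.2.
Buyer P has the highest bid, so Buyer P wins.
The second-highest bid is £30.3, which exceeds the reserve, so that sets the price.

£30.3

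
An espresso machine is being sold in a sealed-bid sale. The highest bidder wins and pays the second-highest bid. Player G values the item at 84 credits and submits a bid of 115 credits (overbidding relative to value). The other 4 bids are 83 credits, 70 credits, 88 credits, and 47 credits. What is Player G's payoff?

Payoff = -4 credits.

Highest competing bid: 88 credits.
Player G's bid 115 credits is the highest overall, so Player G wins and pays the second-highest bid, 88 credits.
Payoff = value − price = 84 credits − 88 credits = -4 credits.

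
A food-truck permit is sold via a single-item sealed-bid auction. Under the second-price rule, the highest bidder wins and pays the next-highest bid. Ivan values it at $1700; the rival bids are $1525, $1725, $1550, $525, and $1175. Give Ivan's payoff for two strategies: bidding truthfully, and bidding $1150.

The highest competing bid is $1725.
Bidding truthfully at $1700: the top bid is $1725 (a rival), so Ivan loses. Payoff = $0.
Bidding $1150: the top bid is $1725 (a rival), so Ivan loses. Payoff = $0.
The bid only affects whether you win, not the price — here both bids land on the same side of the top rival bid, so the deviation is payoff-neutral.

Truthful: $0; alternative: $0.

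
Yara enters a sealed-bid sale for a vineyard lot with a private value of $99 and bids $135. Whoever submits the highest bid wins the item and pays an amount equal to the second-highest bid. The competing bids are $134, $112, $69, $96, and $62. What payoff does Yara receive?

Highest competing bid: $134.
Yara's bid $135 is the highest overall, so Yara wins and pays the second-highest bid, $134.
Payoff = value − price = $99 − $134 = -$35.
Overbidding won the item at a price above value — truthful bidding would have avoided this loss.

Yara's payoff: -$35.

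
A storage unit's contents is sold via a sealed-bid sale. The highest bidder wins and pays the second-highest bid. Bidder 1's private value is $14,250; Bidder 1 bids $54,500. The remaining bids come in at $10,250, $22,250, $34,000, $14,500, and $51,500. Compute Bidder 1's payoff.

Highest competing bid: $51,500.
Bidder 1's bid $54,500 is the highest overall, so Bidder 1 wins and pays the second-highest bid, $51,500.
Payoff = value − price = $14,250 − $51,500 = -$37,250.
Overbidding won the item at a price above value — truthful bidding would have avoided this loss.

Payoff = -$37,250.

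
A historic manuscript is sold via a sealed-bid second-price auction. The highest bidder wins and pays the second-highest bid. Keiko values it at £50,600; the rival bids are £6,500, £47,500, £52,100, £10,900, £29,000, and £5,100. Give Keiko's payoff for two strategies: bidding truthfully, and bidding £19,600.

The highest competing bid is £52,100.
Bidding truthfully at £50,600: the top bid is £52,100 (a rival), so Keiko loses. Payoff = £0.
Bidding £19,600: the top bid is £52,100 (a rival), so Keiko loses. Payoff = £0.
The bid only affects whether you win, not the price — here both bids land on the same side of the top rival bid, so the deviation is payoff-neutral.

(a) £0  (b) £0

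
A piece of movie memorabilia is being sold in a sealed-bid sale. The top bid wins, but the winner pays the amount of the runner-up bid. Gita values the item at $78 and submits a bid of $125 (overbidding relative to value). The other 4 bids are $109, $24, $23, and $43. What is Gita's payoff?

Payoff = -$31.

Highest competing bid: $109.
Gita's bid $125 is the highest overall, so Gita wins and pays the second-highest bid, $109.
Payoff = value − price = $78 − $109 = -$31.
Overbidding won the item at a price above value — truthful bidding would have avoided this loss.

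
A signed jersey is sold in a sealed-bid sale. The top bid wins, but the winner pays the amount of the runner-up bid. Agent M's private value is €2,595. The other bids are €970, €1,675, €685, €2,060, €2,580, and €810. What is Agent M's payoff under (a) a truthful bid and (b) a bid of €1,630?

The highest competing bid is €2,580.
Bidding truthfully at €2,595: Agent M has the top bid, wins, and pays the second-highest bid €2,580. Payoff = €2,595 − €2,580 = €15.
Bidding €1,630: the top bid is €2,580 (a rival), so Agent M loses. Payoff = €0.

(a) €15  (b) €0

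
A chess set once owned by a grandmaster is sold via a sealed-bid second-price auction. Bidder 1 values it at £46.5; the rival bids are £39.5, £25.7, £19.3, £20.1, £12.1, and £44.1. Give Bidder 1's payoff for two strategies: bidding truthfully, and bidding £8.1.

The highest competing bid is £44.1.
Bidding truthfully at £46.5: Bidder 1 has the top bid, wins, and pays the second-highest bid £44.1. Payoff = £46.5 − £44.1 = £2.4.
Bidding £8.1: the top bid is £44.1 (a rival), so Bidder 1 loses. Payoff = £0.0.

Truthful: £2.4; alternative: £0.0.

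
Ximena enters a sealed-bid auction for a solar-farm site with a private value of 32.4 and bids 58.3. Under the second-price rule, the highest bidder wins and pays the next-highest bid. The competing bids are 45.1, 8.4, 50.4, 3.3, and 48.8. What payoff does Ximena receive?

Highest competing bid: 50.4.
Ximena's bid 58.3 is the highest overall, so Ximena wins and pays the second-highest bid, 50.4.
Payoff = value − price = 32.4 − 50.4 = -18.0.

Payoff = -18.0.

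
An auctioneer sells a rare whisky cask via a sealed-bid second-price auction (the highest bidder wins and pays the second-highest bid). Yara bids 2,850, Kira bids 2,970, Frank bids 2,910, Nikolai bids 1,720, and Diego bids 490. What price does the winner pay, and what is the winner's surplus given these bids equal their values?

Ranking the bids: Kira 2,970, then Frank 2,910, then Yara 2,850, then Nikolai 1,720, then Diego 490.
Kira is the highest bidder, so Kira wins.
Under the second-price rule, the price is the second-highest bid: 2,910.
Surplus = 2,970 − 2,910 = 60.

The winner pays 2,910 for a surplus of 60.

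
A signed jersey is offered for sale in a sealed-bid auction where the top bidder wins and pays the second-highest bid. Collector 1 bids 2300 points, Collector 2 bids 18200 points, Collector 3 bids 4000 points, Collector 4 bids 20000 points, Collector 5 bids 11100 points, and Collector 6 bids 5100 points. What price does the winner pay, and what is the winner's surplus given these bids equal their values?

Bids in descending order: Collector 4 20000 points; Collector 2 18200 points; Collector 5 11100 points; Collector 6 5100 points; Collector 3 4000 points; Collector 1 2300 points.
Collector 4 is the highest bidder, so Collector 4 wins.
Under the second-price rule, the price is the second-highest bid: 18200 points.
Surplus = 20000 points − 18200 points = 1800 points.

Price 18200 points; surplus 1800 points.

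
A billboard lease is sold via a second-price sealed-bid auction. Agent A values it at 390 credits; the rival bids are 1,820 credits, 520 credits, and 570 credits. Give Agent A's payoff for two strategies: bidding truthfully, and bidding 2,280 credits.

(a) 0 credits  (b) -1,430 credits

The highest competing bid is 1,820 credits.
Bidding truthfully at 390 credits: the top bid is 1,820 credits (a rival), so Agent A loses. Payoff = 0 credits.
Bidding 2,280 credits: Agent A has the top bid, wins, and pays the second-highest bid 1,820 credits. Payoff = 390 credits − 1,820 credits = -1,430 credits.
Deviating from a truthful bid can only lose payoff in a second-price auction — never gain.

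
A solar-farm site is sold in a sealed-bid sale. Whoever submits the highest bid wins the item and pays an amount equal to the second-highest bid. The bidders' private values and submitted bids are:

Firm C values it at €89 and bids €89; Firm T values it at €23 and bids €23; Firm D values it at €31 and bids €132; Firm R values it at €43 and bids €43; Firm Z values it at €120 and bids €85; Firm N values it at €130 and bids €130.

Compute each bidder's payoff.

Bids in descending order: Firm D €132; Firm N €130; Firm C €89; Firm Z €85; Firm R €43; Firm T €23.
Firm D has the top bid and wins; the price is the second-highest bid, €130.
Firm D's payoff = €31 − €130 = -€99. All other bidders lose, so their payoff is 0.

Firm C €0, Firm T €0, Firm D -€99, Firm R €0, Firm Z €0, Firm N €0.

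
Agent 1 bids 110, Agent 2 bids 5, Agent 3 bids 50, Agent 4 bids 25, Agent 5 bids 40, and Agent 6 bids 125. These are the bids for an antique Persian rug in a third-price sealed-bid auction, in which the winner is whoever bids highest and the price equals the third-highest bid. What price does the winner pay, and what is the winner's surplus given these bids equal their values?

Price 50; surplus 75.

Sorted high to low: Agent 6 125, then Agent 1 110, then Agent 3 50, then Agent 5 40, then Agent 4 25, then Agent 2 5.
Agent 6 is the highest bidder, so Agent 6 wins.
Under the third-price rule, the price is the third-highest bid: 50.
Surplus = 125 − 50 = 75.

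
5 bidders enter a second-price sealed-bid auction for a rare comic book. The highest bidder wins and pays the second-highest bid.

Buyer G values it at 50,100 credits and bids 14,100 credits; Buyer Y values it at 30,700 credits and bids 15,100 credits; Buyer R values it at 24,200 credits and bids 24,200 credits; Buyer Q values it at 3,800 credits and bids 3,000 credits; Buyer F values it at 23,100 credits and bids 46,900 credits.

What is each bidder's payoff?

Sorted high to low: Buyer F 46,900 credits, then Buyer R 24,200 credits, then Buyer Y 15,100 credits, then Buyer G 14,100 credits, then Buyer Q 3,000 credits.
Buyer F has the top bid and wins; the price is the second-highest bid, 24,200 credits.
Buyer F's payoff = 23,100 credits − 24,200 credits = -1,100 credits. All other bidders lose, so their payoff is 0.

Buyer G 0 credits, Buyer Y 0 credits, Buyer R 0 credits, Buyer Q 0 credits, Buyer F -1,100 credits.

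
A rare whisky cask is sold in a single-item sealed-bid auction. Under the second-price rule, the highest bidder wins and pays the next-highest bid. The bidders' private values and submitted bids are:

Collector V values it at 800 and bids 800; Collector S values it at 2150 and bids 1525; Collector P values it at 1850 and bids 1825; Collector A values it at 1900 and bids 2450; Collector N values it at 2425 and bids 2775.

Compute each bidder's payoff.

Sorted high to low: Collector N 2775, then Collector A 2450, then Collector P 1825, then Collector S 1525, then Collector V 800.
Collector N has the top bid and wins; the price is the second-highest bid, 2450.
Collector N's payoff = 2425 − 2450 = -25. All other bidders lose, so their payoff is 0.

Payoffs: Collector V 0, Collector S 0, Collector P 0, Collector A 0, Collector N -25.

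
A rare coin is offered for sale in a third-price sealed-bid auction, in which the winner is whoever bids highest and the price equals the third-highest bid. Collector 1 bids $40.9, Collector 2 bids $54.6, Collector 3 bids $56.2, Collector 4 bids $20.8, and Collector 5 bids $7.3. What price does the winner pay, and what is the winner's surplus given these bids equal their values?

The winner pays $40.9 for a surplus of $15.3.

Sorted high to low: Collector 3 $56.2; Collector 2 $54.6; Collector 1 $40.9; Collector 4 $20.8; Collector 5 $7.3.
Collector 3 is the highest bidder, so Collector 3 wins.
Under the third-price rule, the price is the third-highest bid: $40.9.
Surplus = $56.2 − $40.9 = $15.3.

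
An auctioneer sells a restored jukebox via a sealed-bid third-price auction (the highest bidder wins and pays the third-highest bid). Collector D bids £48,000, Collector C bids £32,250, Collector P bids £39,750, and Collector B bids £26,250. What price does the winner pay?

Ranking the bids: Collector D £48,000; Collector P £39,750; Collector C £32,250; Collector B £26,250.
Collector D is the highest bidder, so Collector D wins.
Under the third-price rule, the price is the third-highest bid: £32,250.

The winner pays £32,250.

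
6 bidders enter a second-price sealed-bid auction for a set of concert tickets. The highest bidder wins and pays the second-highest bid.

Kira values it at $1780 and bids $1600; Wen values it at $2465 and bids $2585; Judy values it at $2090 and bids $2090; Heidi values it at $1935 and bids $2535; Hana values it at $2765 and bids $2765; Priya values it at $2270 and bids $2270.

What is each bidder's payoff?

Bids in descending order: Hana $2765 > Wen $2585 > Heidi $2535 > Priya $2270 > Judy $2090 > Kira $1600.
Hana has the top bid and wins; the price is the second-highest bid, $2585.
Hana's payoff = $2765 − $2585 = $180. All other bidders lose, so their payoff is 0.

Kira $0, Wen $0, Judy $0, Heidi $0, Hana $180, Priya $0.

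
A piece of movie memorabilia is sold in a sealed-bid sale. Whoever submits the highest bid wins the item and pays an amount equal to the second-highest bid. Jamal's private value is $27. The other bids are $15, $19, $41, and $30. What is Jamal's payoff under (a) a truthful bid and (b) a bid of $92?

Truthful: $0; alternative: -$14.

The highest competing bid is $41.
Bidding truthfully at $27: the top bid is $41 (a rival), so Jamal loses. Payoff = $0.
Bidding $92: Jamal has the top bid, wins, and pays the second-highest bid $41. Payoff = $27 − $41 = -$14.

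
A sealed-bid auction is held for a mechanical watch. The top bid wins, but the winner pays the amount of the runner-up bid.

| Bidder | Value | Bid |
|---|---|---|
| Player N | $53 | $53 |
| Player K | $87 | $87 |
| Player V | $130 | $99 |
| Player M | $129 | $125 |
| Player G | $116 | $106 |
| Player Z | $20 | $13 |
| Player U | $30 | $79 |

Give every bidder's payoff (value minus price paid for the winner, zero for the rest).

Sorted high to low: Player M $125 > Player G $106 > Player V $99 > Player K $87 > Player U $79 > Player N $53 > Player Z $13.
Player M has the top bid and wins; the price is the second-highest bid, $106.
Player M's payoff = $129 − $106 = $23. All other bidders lose, so their payoff is 0.

Player N $0, Player K $0, Player V $0, Player M $23, Player G $0, Player Z $0, Player U $0.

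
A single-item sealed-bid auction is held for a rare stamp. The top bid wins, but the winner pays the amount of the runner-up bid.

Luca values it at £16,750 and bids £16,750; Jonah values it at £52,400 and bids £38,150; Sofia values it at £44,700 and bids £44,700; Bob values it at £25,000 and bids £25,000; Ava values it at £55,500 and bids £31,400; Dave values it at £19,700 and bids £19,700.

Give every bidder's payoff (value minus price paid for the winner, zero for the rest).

Payoffs: Luca £0, Jonah £0, Sofia £6,550, Bob £0, Ava £0, Dave £0.

Ranking the bids: Sofia £44,700 > Jonah £38,150 > Ava £31,400 > Bob £25,000 > Dave £19,700 > Luca £16,750.
Sofia has the top bid and wins; the price is the second-highest bid, £38,150.
Sofia's payoff = £44,700 − £38,150 = £6,550. All other bidders lose, so their payoff is 0.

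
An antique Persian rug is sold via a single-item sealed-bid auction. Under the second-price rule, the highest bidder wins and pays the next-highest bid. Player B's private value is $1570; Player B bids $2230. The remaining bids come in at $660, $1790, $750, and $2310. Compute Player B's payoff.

Highest competing bid: $2310.
Player B's bid $2230 is not the highest, so Player B loses, pays nothing, and earns zero payoff.

Payoff = $0.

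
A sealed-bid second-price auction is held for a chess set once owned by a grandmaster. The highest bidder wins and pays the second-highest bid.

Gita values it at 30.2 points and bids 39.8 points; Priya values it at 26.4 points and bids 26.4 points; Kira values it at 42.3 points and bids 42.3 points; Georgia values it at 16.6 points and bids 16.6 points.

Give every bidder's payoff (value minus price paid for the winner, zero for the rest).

Gita 0.0 points, Priya 0.0 points, Kira 2.5 points, Georgia 0.0 points.

Sorted high to low: Kira 42.3 points, then Gita 39.8 points, then Priya 26.4 points, then Georgia 16.6 points.
Kira has the top bid and wins; the price is the second-highest bid, 39.8 points.
Kira's payoff = 42.3 points − 39.8 points = 2.5 points. All other bidders lose, so their payoff is 0.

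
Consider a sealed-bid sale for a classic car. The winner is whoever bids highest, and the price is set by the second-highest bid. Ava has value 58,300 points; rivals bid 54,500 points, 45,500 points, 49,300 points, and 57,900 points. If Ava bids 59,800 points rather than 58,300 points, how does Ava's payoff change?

Payoff change: 0 points.

The highest competing bid is 57,900 points.
Bidding truthfully at 58,300 points: Ava has the top bid, wins, and pays the second-highest bid 57,900 points. Payoff = 58,300 points − 57,900 points = 400 points.
Bidding 59,800 points: Ava has the top bid, wins, and pays the second-highest bid 57,900 points. Payoff = 58,300 points − 57,900 points = 400 points.
Change = 400 points − 400 points = 0 points.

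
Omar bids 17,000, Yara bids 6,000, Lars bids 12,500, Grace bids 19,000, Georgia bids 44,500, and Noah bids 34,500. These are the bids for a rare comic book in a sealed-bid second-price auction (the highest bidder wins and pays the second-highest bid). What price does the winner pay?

34,500

Ordered from highest: Georgia 44,500 > Noah 34,500 > Grace 19,000 > Omar 17,000 > Lars 12,500 > Yara 6,000.
Georgia is the highest bidder, so Georgia wins.
Under the second-price rule, the price is the second-highest bid: 34,500.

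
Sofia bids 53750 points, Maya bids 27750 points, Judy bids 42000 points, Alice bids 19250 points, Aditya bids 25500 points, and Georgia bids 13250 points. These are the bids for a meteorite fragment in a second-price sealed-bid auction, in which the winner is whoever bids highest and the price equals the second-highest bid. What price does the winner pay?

Sorted high to low: Sofia 53750 points, then Judy 42000 points, then Maya 27750 points, then Aditya 25500 points, then Alice 19250 points, then Georgia 13250 points.
Sofia is the highest bidder, so Sofia wins.
Under the second-price rule, the price is the second-highest bid: 42000 points.

The winner pays 42000 points.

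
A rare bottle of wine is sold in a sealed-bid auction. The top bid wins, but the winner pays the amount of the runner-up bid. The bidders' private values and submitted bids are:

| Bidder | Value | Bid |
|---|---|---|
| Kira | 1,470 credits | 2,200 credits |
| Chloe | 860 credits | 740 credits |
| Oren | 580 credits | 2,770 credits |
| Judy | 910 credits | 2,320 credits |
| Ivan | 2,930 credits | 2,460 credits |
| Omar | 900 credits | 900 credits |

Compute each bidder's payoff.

Bids in descending order: Oren 2,770 credits > Ivan 2,460 credits > Judy 2,320 credits > Kira 2,200 credits > Omar 900 credits > Chloe 740 credits.
Oren has the top bid and wins; the price is the second-highest bid, 2,460 credits.
Oren's payoff = 580 credits − 2,460 credits = -1,880 credits. All other bidders lose, so their payoff is 0.

Kira 0 credits, Chloe 0 credits, Oren -1,880 credits, Judy 0 credits, Ivan 0 credits, Omar 0 credits.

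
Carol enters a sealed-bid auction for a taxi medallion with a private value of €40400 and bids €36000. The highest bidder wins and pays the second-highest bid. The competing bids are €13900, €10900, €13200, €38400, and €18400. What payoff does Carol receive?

Carol's payoff: €0.

Highest competing bid: €38400.
Carol's bid €36000 is not the highest, so Carol loses, pays nothing, and earns zero payoff.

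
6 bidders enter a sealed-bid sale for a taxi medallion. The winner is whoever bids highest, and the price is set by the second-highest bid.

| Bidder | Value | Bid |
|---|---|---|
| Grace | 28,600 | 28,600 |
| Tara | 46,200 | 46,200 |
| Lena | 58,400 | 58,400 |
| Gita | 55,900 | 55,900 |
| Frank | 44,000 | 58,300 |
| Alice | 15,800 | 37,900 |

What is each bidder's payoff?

Ordered from highest: Lena 58,400; Frank 58,300; Gita 55,900; Tara 46,200; Alice 37,900; Grace 28,600.
Lena has the top bid and wins; the price is the second-highest bid, 58,300.
Lena's payoff = 58,400 − 58,300 = 100. All other bidders lose, so their payoff is 0.

Grace 0, Tara 0, Lena 100, Gita 0, Frank 0, Alice 0.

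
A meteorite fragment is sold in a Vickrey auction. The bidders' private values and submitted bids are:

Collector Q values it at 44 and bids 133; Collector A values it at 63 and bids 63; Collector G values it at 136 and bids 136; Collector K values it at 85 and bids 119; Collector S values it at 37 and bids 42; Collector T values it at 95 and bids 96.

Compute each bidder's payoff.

Bids in descending order: Collector G 136 > Collector Q 133 > Collector K 119 > Collector T 96 > Collector A 63 > Collector S 42.
Collector G has the top bid and wins; the price is the second-highest bid, 133.
Collector G's payoff = 136 − 133 = 3. All other bidders lose, so their payoff is 0.

Payoffs: Collector Q 0, Collector A 0, Collector G 3, Collector K 0, Collector S 0, Collector T 0.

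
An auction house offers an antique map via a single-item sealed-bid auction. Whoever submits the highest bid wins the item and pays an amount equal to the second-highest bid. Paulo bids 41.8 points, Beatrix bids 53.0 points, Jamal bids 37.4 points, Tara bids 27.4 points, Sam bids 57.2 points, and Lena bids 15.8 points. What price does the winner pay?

Ordered from highest: Sam 57.2 points, then Beatrix 53.0 points, then Paulo 41.8 points, then Jamal 37.4 points, then Tara 27.4 points, then Lena 15.8 points.
Sam has the highest bid, so Sam wins.
The second-highest bid is 53.0 points, so that is what Sam pays.

Price paid: 53.0 points.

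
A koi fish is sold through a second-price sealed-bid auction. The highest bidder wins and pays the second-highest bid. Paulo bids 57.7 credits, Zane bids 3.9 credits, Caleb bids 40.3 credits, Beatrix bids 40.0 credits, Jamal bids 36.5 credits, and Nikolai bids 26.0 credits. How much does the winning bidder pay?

Sorted high to low: Paulo 57.7 credits, then Caleb 40.3 credits, then Beatrix 40.0 credits, then Jamal 36.5 credits, then Nikolai 26.0 credits, then Zane 3.9 credits.
Paulo has the highest bid, so Paulo wins.
The second-highest bid is 40.3 credits, so that is what Paulo pays.

40.3 credits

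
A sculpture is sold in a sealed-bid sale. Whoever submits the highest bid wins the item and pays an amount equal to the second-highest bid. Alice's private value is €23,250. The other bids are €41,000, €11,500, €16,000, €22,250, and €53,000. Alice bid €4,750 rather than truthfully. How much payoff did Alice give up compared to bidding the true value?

Payoff forgone: €0.

The highest competing bid is €53,000.
Bidding truthfully at €23,250: the top bid is €53,000 (a rival), so Alice loses. Payoff = €0.
Bidding €4,750: the top bid is €53,000 (a rival), so Alice loses. Payoff = €0.
Regret = truthful payoff − actual payoff = €0 − €0 = €0.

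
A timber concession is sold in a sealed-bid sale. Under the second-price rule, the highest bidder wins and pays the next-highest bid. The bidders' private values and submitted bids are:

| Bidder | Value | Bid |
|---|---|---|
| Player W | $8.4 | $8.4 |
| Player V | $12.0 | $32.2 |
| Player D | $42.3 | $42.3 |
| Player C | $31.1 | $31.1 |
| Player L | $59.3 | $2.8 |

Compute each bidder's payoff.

Ordered from highest: Player D $42.3; Player V $32.2; Player C $31.1; Player W $8.4; Player L $2.8.
Player D has the top bid and wins; the price is the second-highest bid, $32.2.
Player D's payoff = $42.3 − $32.2 = $10.1. All other bidders lose, so their payoff is 0.

Player W $0.0, Player V $0.0, Player D $10.1, Player C $0.0, Player L $0.0.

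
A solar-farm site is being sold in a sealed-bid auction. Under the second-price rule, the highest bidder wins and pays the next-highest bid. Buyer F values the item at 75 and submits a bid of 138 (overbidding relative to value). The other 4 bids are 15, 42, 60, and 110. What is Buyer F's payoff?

-35

Highest competing bid: 110.
Buyer F's bid 138 is the highest overall, so Buyer F wins and pays the second-highest bid, 110.
Payoff = value − price = 75 − 110 = -35.
Overbidding won the item at a price above value — truthful bidding would have avoided this loss.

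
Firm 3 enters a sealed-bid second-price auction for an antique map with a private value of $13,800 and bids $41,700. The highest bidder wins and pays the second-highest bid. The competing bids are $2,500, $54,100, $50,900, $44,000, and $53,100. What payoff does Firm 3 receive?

Highest competing bid: $54,100.
Firm 3's bid $41,700 is not the highest, so Firm 3 loses, pays nothing, and earns zero payoff.

$0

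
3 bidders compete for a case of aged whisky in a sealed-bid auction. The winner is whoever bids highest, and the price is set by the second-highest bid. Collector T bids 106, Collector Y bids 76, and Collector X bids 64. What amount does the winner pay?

The winner pays 76.

Bids in descending order: Collector T 106, then Collector Y 76, then Collector X 64.
Collector T has the highest bid, so Collector T wins.
The second-highest bid is 76, so that is what Collector T pays.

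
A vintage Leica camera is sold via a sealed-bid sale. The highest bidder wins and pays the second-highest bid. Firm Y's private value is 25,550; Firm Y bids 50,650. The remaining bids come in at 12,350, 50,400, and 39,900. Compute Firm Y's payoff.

Highest competing bid: 50,400.
Firm Y's bid 50,650 is the highest overall, so Firm Y wins and pays the second-highest bid, 50,400.
Payoff = value − price = 25,550 − 50,400 = -24,850.

-24,850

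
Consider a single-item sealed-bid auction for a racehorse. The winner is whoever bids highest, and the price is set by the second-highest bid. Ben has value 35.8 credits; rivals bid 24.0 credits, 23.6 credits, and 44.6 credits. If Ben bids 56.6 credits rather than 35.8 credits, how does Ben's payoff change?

-8.8 credits

The highest competing bid is 44.6 credits.
Bidding truthfully at 35.8 credits: the top bid is 44.6 credits (a rival), so Ben loses. Payoff = 0.0 credits.
Bidding 56.6 credits: Ben has the top bid, wins, and pays the second-highest bid 44.6 credits. Payoff = 35.8 credits − 44.6 credits = -8.8 credits.
Change = -8.8 credits − 0.0 credits = -8.8 credits.
Deviating from a truthful bid can only lose payoff in a second-price auction — never gain.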